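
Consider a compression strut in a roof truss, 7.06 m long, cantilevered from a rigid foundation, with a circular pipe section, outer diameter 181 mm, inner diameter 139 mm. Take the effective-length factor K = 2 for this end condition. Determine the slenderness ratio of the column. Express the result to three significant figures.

λ ≈ 247

d_o = 181 mm, d_i = 139 mm
I = π(d_o⁴ − d_i⁴)/64 = π(181⁴ − 139.0⁴)/64 = 3.436×10^7 mm⁴
A = 1.056×10^4 mm²;  r_min = √(I/A) = √(3.436×10^7/1.056×10^4) = 57.05 mm
L_e = K·L = 2 × 7.06 m = 14.12 m = 14120 mm
λ = L_e / r_min = 14120 / 57.05 = 247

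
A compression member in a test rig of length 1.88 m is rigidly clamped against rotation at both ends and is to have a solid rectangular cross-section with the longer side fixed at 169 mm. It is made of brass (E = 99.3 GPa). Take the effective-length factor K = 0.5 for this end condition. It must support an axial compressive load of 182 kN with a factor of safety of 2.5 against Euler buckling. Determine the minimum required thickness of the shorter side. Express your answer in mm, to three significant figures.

b ≈ 30.8 mm

Required P_cr = n·P = 2.5 × 182 = 455.0 kN
L_e = K·L = 0.5 × 1.88 = 0.9400 m
Required I = P_cr·L_e²/(π²E) = 4.550×10^5 × 0.9400² / (π² × 9.93×10^10) = 4.102×10^-7 m⁴
I_req = 4.102×10^5 mm⁴
Rectangle, weak axis: I_min = h·b³/12 with h = 169 mm fixed  ⇒  b = (12I/h)^(1/3) = 30.8 mm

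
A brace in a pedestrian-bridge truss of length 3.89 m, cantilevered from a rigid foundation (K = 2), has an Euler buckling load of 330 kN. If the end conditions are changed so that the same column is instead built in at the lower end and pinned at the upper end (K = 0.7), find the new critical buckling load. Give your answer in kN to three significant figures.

P_cr ∝ 1/K², so P_cr,new = P_cr,old × (K_old/K_new)² = 330 × (2/0.7)²
= 330 × 8.163 = 2690 kN

P_cr ≈ 2690 kN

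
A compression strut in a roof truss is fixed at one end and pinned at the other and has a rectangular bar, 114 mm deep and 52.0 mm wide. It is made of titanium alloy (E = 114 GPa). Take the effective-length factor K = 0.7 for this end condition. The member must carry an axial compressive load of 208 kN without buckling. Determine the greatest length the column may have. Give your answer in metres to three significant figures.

Buckling occurs about the weak axis: I_min = h·b³/12 with b = 52.0 mm (the shorter side).
I_min = 114×52.0³/12 = 1.336×10^6 mm⁴
I = 1.336×10^-6 m⁴
At the buckling limit P_cr = P = 2.080×10^5 N
From P_cr = π²EI/(K·L)²:  L = (1/K)·√(π²EI/P_cr) = (1/0.7)·√(π²×1.14×10^11×1.336×10^-6/2.080×10^5)
L = 3.84 m

L_max ≈ 3.84 m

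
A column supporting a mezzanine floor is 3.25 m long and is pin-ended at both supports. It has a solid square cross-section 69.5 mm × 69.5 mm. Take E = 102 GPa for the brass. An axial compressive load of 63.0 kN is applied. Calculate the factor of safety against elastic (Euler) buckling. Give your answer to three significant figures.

n ≈ 2.94

I = a⁴/12 = 69.5⁴/12 = 1.944×10^6 mm⁴
I = 1.944×10^6 mm⁴ = 1.944×10^-6 m⁴
Effective length L_e = K·L = 1 × 3.25 = 3.250 m
P_cr = π²EI / L_e² = π² × 102×10⁹ × 1.944×10^-6 / 3.250² = 1.853×10^5 N
Factor of safety n = P_cr / P = 185.31 / 63.0 = 2.94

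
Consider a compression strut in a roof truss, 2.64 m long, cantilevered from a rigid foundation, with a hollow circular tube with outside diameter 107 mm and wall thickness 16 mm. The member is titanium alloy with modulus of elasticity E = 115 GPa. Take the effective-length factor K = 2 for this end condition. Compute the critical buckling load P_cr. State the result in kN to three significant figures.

P_cr ≈ 199 kN

Inner diameter d_i = 107 − 2×16 = 75.00 mm
I = π(d_o⁴ − d_i⁴)/64 = π(107⁴ − 75.00⁴)/64 = 4.881×10^6 mm⁴
I = 4.881×10^6 mm⁴ = 4.881×10^-6 m⁴
Effective length L_e = K·L = 2 × 2.64 = 5.280 m
P_cr = π²EI / L_e² = π² × 115×10⁹ × 4.881×10^-6 / 5.280² = 1.987×10^5 N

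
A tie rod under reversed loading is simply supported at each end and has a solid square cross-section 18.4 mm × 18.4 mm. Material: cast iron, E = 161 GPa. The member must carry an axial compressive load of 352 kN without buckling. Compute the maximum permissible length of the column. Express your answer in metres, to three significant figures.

L_max ≈ 0.208 m

I = a⁴/12 = 18.4⁴/12 = 9.552×10^3 mm⁴
I = 9.552×10^-9 m⁴
At the buckling limit P_cr = P = 3.520×10^5 N
From P_cr = π²EI/(K·L)²:  L = (1/K)·√(π²EI/P_cr) = (1/1)·√(π²×1.61×10^11×9.552×10^-9/3.520×10^5)
L = 0.208 m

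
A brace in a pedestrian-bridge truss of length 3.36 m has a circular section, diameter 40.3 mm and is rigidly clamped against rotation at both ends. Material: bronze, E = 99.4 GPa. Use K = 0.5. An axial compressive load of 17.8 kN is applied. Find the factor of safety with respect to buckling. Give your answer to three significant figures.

I = πd⁴/64 = π×40.3⁴/64 = 1.295×10^5 mm⁴
I = 1.295×10^5 mm⁴ = 1.295×10^-7 m⁴
Effective length L_e = K·L = 0.5 × 3.36 = 1.680 m
P_cr = π²EI / L_e² = π² × 99.4×10⁹ × 1.295×10^-7 / 1.680² = 4.500×10^4 N
Factor of safety n = P_cr / P = 45.005 / 17.8 = 2.53

n ≈ 2.53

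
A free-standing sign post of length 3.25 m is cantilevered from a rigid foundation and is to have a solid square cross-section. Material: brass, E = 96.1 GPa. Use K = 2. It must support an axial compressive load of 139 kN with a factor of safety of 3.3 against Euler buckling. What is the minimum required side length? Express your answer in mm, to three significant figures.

Required P_cr = n·P = 3.3 × 139 = 458.7 kN
L_e = K·L = 2 × 3.25 = 6.500 m
Required I = P_cr·L_e²/(π²E) = 4.587×10^5 × 6.500² / (π² × 9.61×10^10) = 2.043×10^-5 m⁴
I_req = 2.043×10^7 mm⁴
Solid square: I = a⁴/12  ⇒  a = (12I)^(1/4) = (12×2.043×10^7)^(1/4) = 125 mm

a ≈ 125 mm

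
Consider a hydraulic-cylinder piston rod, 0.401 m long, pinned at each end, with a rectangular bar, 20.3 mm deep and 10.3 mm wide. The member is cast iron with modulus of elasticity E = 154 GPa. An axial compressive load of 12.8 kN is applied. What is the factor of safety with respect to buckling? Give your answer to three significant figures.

Buckling occurs about the weak axis: I_min = h·b³/12 with b = 10.3 mm (the shorter side).
I_min = 20.3×10.3³/12 = 1.849×10^3 mm⁴
I = 1.849×10^3 mm⁴ = 1.849×10^-9 m⁴
Effective length L_e = K·L = 1 × 0.401 = 0.4010 m
P_cr = π²EI / L_e² = π² × 154×10⁹ × 1.849×10^-9 / 0.4010² = 1.747×10^4 N
Factor of safety n = P_cr / P = 17.473 / 12.8 = 1.37

n ≈ 1.37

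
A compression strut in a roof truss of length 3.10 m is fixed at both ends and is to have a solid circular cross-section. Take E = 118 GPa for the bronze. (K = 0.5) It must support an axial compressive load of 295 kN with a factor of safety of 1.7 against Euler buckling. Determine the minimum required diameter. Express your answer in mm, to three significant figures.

Required P_cr = n·P = 1.7 × 295 = 501.5 kN
L_e = K·L = 0.5 × 3.10 = 1.550 m
Required I = P_cr·L_e²/(π²E) = 5.015×10^5 × 1.550² / (π² × 1.18×10^11) = 1.035×10^-6 m⁴
I_req = 1.035×10^6 mm⁴
Solid circle: I = πd⁴/64  ⇒  d = (64I/π)^(1/4) = (64×1.035×10^6/π)^(1/4) = 67.8 mm

d ≈ 67.8 mm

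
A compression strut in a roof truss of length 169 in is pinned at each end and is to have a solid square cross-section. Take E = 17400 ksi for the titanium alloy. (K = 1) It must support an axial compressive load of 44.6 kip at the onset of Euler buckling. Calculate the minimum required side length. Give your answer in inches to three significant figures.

a ≈ 3.07 in

L_e = K·L = 1 × 169 = 169.0 in
Required I = P_cr·L_e²/(π²E) = 4.460×10^4 × 169.0² / (π² × 1.74×10^7) = 7.418 in⁴
Solid square: I = a⁴/12  ⇒  a = (12I)^(1/4) = (12×7.418)^(1/4) = 3.07 in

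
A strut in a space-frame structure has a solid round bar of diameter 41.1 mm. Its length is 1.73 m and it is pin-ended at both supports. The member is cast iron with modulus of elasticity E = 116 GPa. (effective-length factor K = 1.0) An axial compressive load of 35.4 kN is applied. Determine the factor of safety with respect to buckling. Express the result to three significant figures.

I = πd⁴/64 = π×41.1⁴/64 = 1.401×10^5 mm⁴
I = 1.401×10^5 mm⁴ = 1.401×10^-7 m⁴
Effective length L_e = K·L = 1 × 1.73 = 1.730 m
P_cr = π²EI / L_e² = π² × 116×10⁹ × 1.401×10^-7 / 1.730² = 5.358×10^4 N
Factor of safety n = P_cr / P = 53.580 / 35.4 = 1.51

n ≈ 1.51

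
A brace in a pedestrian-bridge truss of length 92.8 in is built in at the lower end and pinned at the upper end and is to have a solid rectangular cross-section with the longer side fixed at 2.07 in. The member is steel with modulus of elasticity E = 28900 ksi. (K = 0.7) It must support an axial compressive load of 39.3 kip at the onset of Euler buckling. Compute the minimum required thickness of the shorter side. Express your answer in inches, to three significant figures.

b ≈ 1.50 in

L_e = K·L = 0.7 × 92.8 = 64.96 in
Required I = P_cr·L_e²/(π²E) = 3.930×10^4 × 64.96² / (π² × 2.89×10^7) = 0.5814 in⁴
Rectangle, weak axis: I_min = h·b³/12 with h = 2.07 in fixed  ⇒  b = (12I/h)^(1/3) = 1.50 in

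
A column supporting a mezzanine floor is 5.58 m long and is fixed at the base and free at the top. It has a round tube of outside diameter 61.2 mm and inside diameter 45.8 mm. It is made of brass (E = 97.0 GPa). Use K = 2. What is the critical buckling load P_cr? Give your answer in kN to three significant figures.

P_cr ≈ 3.63 kN

d_o = 61.2 mm, d_i = 45.8 mm
I = π(d_o⁴ − d_i⁴)/64 = π(61.2⁴ − 45.80⁴)/64 = 4.726×10^5 mm⁴
I = 4.726×10^5 mm⁴ = 4.726×10^-7 m⁴
Effective length L_e = K·L = 2 × 5.58 = 11.16 m
P_cr = π²EI / L_e² = π² × 97.0×10⁹ × 4.726×10^-7 / 11.16² = 3.633×10^3 N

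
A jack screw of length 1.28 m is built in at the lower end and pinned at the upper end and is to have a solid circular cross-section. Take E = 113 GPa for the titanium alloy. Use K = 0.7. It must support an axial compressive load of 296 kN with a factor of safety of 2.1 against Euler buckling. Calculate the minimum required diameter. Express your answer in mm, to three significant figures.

d ≈ 54.9 mm

Required P_cr = n·P = 2.1 × 296 = 621.6 kN
L_e = K·L = 0.7 × 1.28 = 0.8960 m
Required I = P_cr·L_e²/(π²E) = 6.216×10^5 × 0.8960² / (π² × 1.13×10^11) = 4.475×10^-7 m⁴
I_req = 4.475×10^5 mm⁴
Solid circle: I = πd⁴/64  ⇒  d = (64I/π)^(1/4) = (64×4.475×10^5/π)^(1/4) = 54.9 mm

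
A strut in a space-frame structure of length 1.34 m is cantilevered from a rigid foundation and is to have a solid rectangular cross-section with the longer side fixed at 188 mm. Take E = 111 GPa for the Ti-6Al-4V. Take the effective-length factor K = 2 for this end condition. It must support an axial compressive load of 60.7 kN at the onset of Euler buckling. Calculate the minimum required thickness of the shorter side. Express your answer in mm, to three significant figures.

L_e = K·L = 2 × 1.34 = 2.680 m
Required I = P_cr·L_e²/(π²E) = 6.070×10^4 × 2.680² / (π² × 1.11×10^11) = 3.980×10^-7 m⁴
I_req = 3.980×10^5 mm⁴
Rectangle, weak axis: I_min = h·b³/12 with h = 188 mm fixed  ⇒  b = (12I/h)^(1/3) = 29.4 mm

b ≈ 29.4 mm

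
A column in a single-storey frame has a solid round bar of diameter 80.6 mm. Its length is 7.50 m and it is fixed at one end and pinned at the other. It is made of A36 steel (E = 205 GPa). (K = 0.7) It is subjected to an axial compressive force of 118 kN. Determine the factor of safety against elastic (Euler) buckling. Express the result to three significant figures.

I = πd⁴/64 = π×80.6⁴/64 = 2.072×10^6 mm⁴
I = 2.072×10^6 mm⁴ = 2.072×10^-6 m⁴
Effective length L_e = K·L = 0.7 × 7.50 = 5.250 m
P_cr = π²EI / L_e² = π² × 205×10⁹ × 2.072×10^-6 / 5.250² = 1.521×10^5 N
Factor of safety n = P_cr / P = 152.07 / 118 = 1.29

n ≈ 1.29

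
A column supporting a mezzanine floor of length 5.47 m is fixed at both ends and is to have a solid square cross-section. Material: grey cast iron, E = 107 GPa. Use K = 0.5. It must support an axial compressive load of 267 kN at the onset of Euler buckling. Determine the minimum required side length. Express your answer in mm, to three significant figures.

a ≈ 69.0 mm

L_e = K·L = 0.5 × 5.47 = 2.735 m
Required I = P_cr·L_e²/(π²E) = 2.670×10^5 × 2.735² / (π² × 1.07×10^11) = 1.891×10^-6 m⁴
I_req = 1.891×10^6 mm⁴
Solid square: I = a⁴/12  ⇒  a = (12I)^(1/4) = (12×1.891×10^6)^(1/4) = 69.0 mm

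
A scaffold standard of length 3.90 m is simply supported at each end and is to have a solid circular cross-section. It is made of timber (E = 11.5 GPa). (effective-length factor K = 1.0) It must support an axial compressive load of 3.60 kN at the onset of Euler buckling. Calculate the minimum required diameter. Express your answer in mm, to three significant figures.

L_e = K·L = 1 × 3.90 = 3.900 m
Required I = P_cr·L_e²/(π²E) = 3.600×10^3 × 3.900² / (π² × 1.15×10^10) = 4.824×10^-7 m⁴
I_req = 4.824×10^5 mm⁴
Solid circle: I = πd⁴/64  ⇒  d = (64I/π)^(1/4) = (64×4.824×10^5/π)^(1/4) = 56.0 mm

d ≈ 56.0 mm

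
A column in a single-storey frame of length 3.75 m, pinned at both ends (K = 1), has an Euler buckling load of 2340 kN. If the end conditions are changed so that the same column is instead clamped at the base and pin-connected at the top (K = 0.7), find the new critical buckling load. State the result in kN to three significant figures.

P_cr ∝ 1/K², so P_cr,new = P_cr,old × (K_old/K_new)² = 2340 × (1/0.7)²
= 2340 × 2.041 = 4780 kN

P_cr ≈ 4780 kN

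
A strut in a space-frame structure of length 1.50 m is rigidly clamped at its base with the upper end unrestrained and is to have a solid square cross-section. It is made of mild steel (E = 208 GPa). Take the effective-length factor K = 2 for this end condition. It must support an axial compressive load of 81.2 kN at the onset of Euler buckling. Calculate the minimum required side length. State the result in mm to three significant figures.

a ≈ 45.5 mm

L_e = K·L = 2 × 1.50 = 3.000 m
Required I = P_cr·L_e²/(π²E) = 8.120×10^4 × 3.000² / (π² × 2.08×10^11) = 3.560×10^-7 m⁴
I_req = 3.560×10^5 mm⁴
Solid square: I = a⁴/12  ⇒  a = (12I)^(1/4) = (12×3.560×10^5)^(1/4) = 45.5 mm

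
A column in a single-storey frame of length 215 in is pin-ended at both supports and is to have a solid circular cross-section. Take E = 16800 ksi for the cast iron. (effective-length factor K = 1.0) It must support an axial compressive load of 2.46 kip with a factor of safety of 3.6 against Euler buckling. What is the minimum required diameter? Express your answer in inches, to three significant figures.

d ≈ 2.66 in

Required P_cr = n·P = 3.6 × 2.46 = 8.856 kip
L_e = K·L = 1 × 215 = 215.0 in
Required I = P_cr·L_e²/(π²E) = 8.856×10^3 × 215.0² / (π² × 1.68×10^7) = 2.469 in⁴
Solid circle: I = πd⁴/64  ⇒  d = (64I/π)^(1/4) = (64×2.469/π)^(1/4) = 2.66 in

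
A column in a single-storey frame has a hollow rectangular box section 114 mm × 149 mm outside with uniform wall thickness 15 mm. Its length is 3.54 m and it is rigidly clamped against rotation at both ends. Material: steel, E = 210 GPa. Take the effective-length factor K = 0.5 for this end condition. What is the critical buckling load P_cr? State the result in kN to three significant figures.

P_cr ≈ 8280 kN

Inner dimensions: h_i = 149 − 2×15 = 119.0 mm, b_i = 114 − 2×15 = 84.00 mm
Weak-axis I_min = (h_o·b_o³ − h_i·b_i³)/12 with b_o = 114, b_i = 84.00 mm (shorter outer/inner sides).
I_min = (149×114³ − 119.0×84.00³)/12 = 1.252×10^7 mm⁴
I = 1.252×10^7 mm⁴ = 1.252×10^-5 m⁴
Effective length L_e = K·L = 0.5 × 3.54 = 1.770 m
P_cr = π²EI / L_e² = π² × 210×10⁹ × 1.252×10^-5 / 1.770² = 8.282×10^6 N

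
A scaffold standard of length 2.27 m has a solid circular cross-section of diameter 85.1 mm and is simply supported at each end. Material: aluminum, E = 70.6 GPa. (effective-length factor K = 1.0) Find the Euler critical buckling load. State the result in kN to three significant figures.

I = πd⁴/64 = π×85.1⁴/64 = 2.574×10^6 mm⁴
I = 2.574×10^6 mm⁴ = 2.574×10^-6 m⁴
Effective length L_e = K·L = 1 × 2.27 = 2.270 m
P_cr = π²EI / L_e² = π² × 70.6×10⁹ × 2.574×10^-6 / 2.270² = 3.481×10^5 N

P_cr ≈ 348 kN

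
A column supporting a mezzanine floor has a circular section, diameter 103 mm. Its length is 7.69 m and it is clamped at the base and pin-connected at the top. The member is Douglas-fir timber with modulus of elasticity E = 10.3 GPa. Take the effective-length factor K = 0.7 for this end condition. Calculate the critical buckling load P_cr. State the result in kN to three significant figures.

P_cr ≈ 19.4 kN

I = πd⁴/64 = π×103⁴/64 = 5.525×10^6 mm⁴
I = 5.525×10^6 mm⁴ = 5.525×10^-6 m⁴
Effective length L_e = K·L = 0.7 × 7.69 = 5.383 m
P_cr = π²EI / L_e² = π² × 10.3×10⁹ × 5.525×10^-6 / 5.383² = 1.938×10^4 N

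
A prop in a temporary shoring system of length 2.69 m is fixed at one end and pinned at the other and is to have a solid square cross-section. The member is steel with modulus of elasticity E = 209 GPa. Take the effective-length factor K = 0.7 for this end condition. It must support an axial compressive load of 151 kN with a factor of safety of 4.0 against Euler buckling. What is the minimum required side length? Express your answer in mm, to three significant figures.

Required P_cr = n·P = 4.0 × 151 = 604.0 kN
L_e = K·L = 0.7 × 2.69 = 1.883 m
Required I = P_cr·L_e²/(π²E) = 6.040×10^5 × 1.883² / (π² × 2.09×10^11) = 1.038×10^-6 m⁴
I_req = 1.038×10^6 mm⁴
Solid square: I = a⁴/12  ⇒  a = (12I)^(1/4) = (12×1.038×10^6)^(1/4) = 59.4 mm

a ≈ 59.4 mm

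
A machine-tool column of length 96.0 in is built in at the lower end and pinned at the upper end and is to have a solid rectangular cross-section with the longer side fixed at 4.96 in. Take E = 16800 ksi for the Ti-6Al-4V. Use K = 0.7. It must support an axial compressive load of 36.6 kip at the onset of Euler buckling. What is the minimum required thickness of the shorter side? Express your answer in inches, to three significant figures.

L_e = K·L = 0.7 × 96.0 = 67.20 in
Required I = P_cr·L_e²/(π²E) = 3.660×10^4 × 67.20² / (π² × 1.68×10^7) = 0.9968 in⁴
Rectangle, weak axis: I_min = h·b³/12 with h = 4.96 in fixed  ⇒  b = (12I/h)^(1/3) = 1.34 in

b ≈ 1.34 in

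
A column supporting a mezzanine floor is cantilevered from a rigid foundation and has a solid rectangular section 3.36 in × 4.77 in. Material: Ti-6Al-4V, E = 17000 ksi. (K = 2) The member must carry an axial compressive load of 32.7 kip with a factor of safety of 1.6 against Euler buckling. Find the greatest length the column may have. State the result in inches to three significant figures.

Buckling occurs about the weak axis: I_min = h·b³/12 with b = 3.36 in (the shorter side).
I_min = 4.77×3.36³/12 = 15.08 in⁴
Required critical load P_cr = n·P = 1.6 × 32.7 = 52.32 kip = 5.232×10^4 lb
From P_cr = π²EI/(K·L)²:  L = (1/K)·√(π²EI/P_cr) = (1/2)·√(π²×1.70×10^7×15.08/5.232×10^4)
L = 110 in

L_max ≈ 110 in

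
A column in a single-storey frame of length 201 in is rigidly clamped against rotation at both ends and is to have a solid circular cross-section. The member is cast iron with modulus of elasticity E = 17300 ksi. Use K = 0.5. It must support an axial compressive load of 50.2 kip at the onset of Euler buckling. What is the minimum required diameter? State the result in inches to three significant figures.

L_e = K·L = 0.5 × 201 = 100.5 in
Required I = P_cr·L_e²/(π²E) = 5.020×10^4 × 100.5² / (π² × 1.73×10^7) = 2.970 in⁴
Solid circle: I = πd⁴/64  ⇒  d = (64I/π)^(1/4) = (64×2.970/π)^(1/4) = 2.79 in

d ≈ 2.79 in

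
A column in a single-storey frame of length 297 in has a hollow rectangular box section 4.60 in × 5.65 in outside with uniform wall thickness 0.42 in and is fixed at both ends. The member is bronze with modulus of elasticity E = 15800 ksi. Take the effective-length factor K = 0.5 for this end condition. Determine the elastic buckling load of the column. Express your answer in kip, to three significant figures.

Inner dimensions: h_i = 5.65 − 2×0.42 = 4.810 in, b_i = 4.60 − 2×0.42 = 3.760 in
Weak-axis I_min = (h_o·b_o³ − h_i·b_i³)/12 with b_o = 4.60, b_i = 3.760 in (shorter outer/inner sides).
I_min = (5.65×4.60³ − 4.810×3.760³)/12 = 24.52 in⁴
Effective length L_e = K·L = 0.5 × 297 = 148.5 in
P_cr = π²EI / L_e² = π² × 15800×10³ × 24.52 / 148.5² = 1.734×10^5 lb

P_cr ≈ 173 kip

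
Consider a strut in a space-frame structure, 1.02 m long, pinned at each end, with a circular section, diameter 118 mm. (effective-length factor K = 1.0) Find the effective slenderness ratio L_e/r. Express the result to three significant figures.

For a solid circle r = d/4 = 118/4 = 29.50 mm
L_e = K·L = 1 × 1.02 m = 1.020 m = 1020.0 mm
λ = L_e / r_min = 1020.0 / 29.50 = 34.6

λ ≈ 34.6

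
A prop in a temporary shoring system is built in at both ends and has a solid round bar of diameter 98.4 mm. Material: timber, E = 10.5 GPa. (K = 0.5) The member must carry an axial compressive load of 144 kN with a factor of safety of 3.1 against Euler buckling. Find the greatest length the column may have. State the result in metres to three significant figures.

I = πd⁴/64 = π×98.4⁴/64 = 4.602×10^6 mm⁴
I = 4.602×10^-6 m⁴
Required critical load P_cr = n·P = 3.1 × 144 = 446.4 kN = 4.464×10^5 N
From P_cr = π²EI/(K·L)²:  L = (1/K)·√(π²EI/P_cr) = (1/0.5)·√(π²×1.05×10^10×4.602×10^-6/4.464×10^5)
L = 2.07 m

L_max ≈ 2.07 m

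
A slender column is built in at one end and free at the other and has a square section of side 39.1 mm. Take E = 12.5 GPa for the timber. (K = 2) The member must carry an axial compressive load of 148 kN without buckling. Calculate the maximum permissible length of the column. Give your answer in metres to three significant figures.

I = a⁴/12 = 39.1⁴/12 = 1.948×10^5 mm⁴
I = 1.948×10^-7 m⁴
At the buckling limit P_cr = P = 1.480×10^5 N
From P_cr = π²EI/(K·L)²:  L = (1/K)·√(π²EI/P_cr) = (1/2)·√(π²×1.25×10^10×1.948×10^-7/1.480×10^5)
L = 0.201 m

L_max ≈ 0.201 m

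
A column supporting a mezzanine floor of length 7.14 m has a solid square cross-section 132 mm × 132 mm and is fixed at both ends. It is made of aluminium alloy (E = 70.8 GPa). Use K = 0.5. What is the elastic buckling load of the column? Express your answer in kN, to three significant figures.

I = a⁴/12 = 132⁴/12 = 2.530×10^7 mm⁴
I = 2.530×10^7 mm⁴ = 2.530×10^-5 m⁴
Effective length L_e = K·L = 0.5 × 7.14 = 3.570 m
P_cr = π²EI / L_e² = π² × 70.8×10⁹ × 2.530×10^-5 / 3.570² = 1.387×10^6 N

P_cr ≈ 1390 kN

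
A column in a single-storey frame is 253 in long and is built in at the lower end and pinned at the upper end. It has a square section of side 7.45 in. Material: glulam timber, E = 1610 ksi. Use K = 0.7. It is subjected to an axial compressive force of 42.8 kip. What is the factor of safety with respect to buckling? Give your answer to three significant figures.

n ≈ 3.04

I = a⁴/12 = 7.45⁴/12 = 256.7 in⁴
Effective length L_e = K·L = 0.7 × 253 = 177.1 in
P_cr = π²EI / L_e² = π² × 1610×10³ × 256.7 / 177.1² = 1.301×10^5 lb
Factor of safety n = P_cr / P = 130.06 / 42.8 = 3.04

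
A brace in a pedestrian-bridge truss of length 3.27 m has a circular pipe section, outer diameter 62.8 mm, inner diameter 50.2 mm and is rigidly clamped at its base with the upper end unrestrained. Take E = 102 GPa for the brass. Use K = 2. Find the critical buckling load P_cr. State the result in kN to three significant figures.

d_o = 62.8 mm, d_i = 50.2 mm
I = π(d_o⁴ − d_i⁴)/64 = π(62.8⁴ − 50.20⁴)/64 = 4.518×10^5 mm⁴
I = 4.518×10^5 mm⁴ = 4.518×10^-7 m⁴
Effective length L_e = K·L = 2 × 3.27 = 6.540 m
P_cr = π²EI / L_e² = π² × 102×10⁹ × 4.518×10^-7 / 6.540² = 1.063×10^4 N

P_cr ≈ 10.6 kN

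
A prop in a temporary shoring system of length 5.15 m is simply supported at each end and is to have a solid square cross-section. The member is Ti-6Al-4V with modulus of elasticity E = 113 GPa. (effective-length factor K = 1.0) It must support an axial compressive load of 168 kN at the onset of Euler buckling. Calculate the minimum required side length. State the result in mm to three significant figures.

a ≈ 83.2 mm

L_e = K·L = 1 × 5.15 = 5.150 m
Required I = P_cr·L_e²/(π²E) = 1.680×10^5 × 5.150² / (π² × 1.13×10^11) = 3.995×10^-6 m⁴
I_req = 3.995×10^6 mm⁴
Solid square: I = a⁴/12  ⇒  a = (12I)^(1/4) = (12×3.995×10^6)^(1/4) = 83.2 mm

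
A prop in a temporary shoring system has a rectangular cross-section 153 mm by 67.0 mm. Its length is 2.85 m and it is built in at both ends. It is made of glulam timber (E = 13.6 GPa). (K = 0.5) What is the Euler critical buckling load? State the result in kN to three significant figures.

Buckling occurs about the weak axis: I_min = h·b³/12 with b = 67.0 mm (the shorter side).
I_min = 153×67.0³/12 = 3.835×10^6 mm⁴
I = 3.835×10^6 mm⁴ = 3.835×10^-6 m⁴
Effective length L_e = K·L = 0.5 × 2.85 = 1.425 m
P_cr = π²EI / L_e² = π² × 13.6×10⁹ × 3.835×10^-6 / 1.425² = 2.535×10^5 N

P_cr ≈ 253 kN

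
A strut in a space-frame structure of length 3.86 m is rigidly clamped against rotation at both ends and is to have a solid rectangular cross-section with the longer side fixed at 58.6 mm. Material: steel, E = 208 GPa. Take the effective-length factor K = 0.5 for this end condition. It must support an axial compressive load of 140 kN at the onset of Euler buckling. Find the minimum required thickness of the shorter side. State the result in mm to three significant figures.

L_e = K·L = 0.5 × 3.86 = 1.930 m
Required I = P_cr·L_e²/(π²E) = 1.400×10^5 × 1.930² / (π² × 2.08×10^11) = 2.540×10^-7 m⁴
I_req = 2.540×10^5 mm⁴
Rectangle, weak axis: I_min = h·b³/12 with h = 58.6 mm fixed  ⇒  b = (12I/h)^(1/3) = 37.3 mm

b ≈ 37.3 mm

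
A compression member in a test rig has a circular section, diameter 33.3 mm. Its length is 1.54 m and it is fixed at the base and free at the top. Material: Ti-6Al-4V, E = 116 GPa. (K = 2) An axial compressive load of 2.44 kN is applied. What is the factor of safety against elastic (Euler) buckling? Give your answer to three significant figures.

n ≈ 2.99

I = πd⁴/64 = π×33.3⁴/64 = 6.036×10^4 mm⁴
I = 6.036×10^4 mm⁴ = 6.036×10^-8 m⁴
Effective length L_e = K·L = 2 × 1.54 = 3.080 m
P_cr = π²EI / L_e² = π² × 116×10⁹ × 6.036×10^-8 / 3.080² = 7.285×10^3 N
Factor of safety n = P_cr / P = 7.2846 / 2.44 = 2.99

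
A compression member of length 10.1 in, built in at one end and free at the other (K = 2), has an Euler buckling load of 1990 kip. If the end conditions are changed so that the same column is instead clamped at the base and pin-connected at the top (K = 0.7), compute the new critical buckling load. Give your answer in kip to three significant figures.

P_cr ≈ 16200 kip

P_cr ∝ 1/K², so P_cr,new = P_cr,old × (K_old/K_new)² = 1990 × (2/0.7)²
= 1990 × 8.163 = 16200 kip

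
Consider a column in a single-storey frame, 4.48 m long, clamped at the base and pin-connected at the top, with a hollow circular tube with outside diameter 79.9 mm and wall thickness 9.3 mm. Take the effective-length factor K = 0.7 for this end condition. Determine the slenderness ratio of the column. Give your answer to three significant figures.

Inner diameter d_i = 79.9 − 2×9.3 = 61.30 mm
I = π(d_o⁴ − d_i⁴)/64 = π(79.9⁴ − 61.30⁴)/64 = 1.307×10^6 mm⁴
A = 2.063×10^3 mm²;  r_min = √(I/A) = √(1.307×10^6/2.063×10^3) = 25.18 mm
L_e = K·L = 0.7 × 4.48 m = 3.136 m = 3136.0 mm
λ = L_e / r_min = 3136.0 / 25.18 = 125

λ ≈ 125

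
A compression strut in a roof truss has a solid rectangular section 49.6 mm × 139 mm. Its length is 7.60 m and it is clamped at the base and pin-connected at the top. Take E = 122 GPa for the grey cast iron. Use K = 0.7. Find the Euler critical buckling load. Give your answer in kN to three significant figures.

P_cr ≈ 60.1 kN

Buckling occurs about the weak axis: I_min = h·b³/12 with b = 49.6 mm (the shorter side).
I_min = 139×49.6³/12 = 1.413×10^6 mm⁴
I = 1.413×10^6 mm⁴ = 1.413×10^-6 m⁴
Effective length L_e = K·L = 0.7 × 7.60 = 5.320 m
P_cr = π²EI / L_e² = π² × 122×10⁹ × 1.413×10^-6 / 5.320² = 6.013×10^4 N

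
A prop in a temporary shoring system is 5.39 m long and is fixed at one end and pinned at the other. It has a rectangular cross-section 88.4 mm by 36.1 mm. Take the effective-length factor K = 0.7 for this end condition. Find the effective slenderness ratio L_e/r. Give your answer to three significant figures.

λ ≈ 362

For a rectangle r_min = b/√12 = 36.1/√12 = 10.42 mm
L_e = K·L = 0.7 × 5.39 m = 3.773 m = 3773.0 mm
λ = L_e / r_min = 3773.0 / 10.42 = 362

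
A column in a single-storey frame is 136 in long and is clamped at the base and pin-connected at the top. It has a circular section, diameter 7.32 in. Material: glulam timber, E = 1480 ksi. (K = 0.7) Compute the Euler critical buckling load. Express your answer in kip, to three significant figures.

P_cr ≈ 227 kip

I = πd⁴/64 = π×7.32⁴/64 = 140.9 in⁴
Effective length L_e = K·L = 0.7 × 136 = 95.20 in
P_cr = π²EI / L_e² = π² × 1480×10³ × 140.9 / 95.20² = 2.271×10^5 lb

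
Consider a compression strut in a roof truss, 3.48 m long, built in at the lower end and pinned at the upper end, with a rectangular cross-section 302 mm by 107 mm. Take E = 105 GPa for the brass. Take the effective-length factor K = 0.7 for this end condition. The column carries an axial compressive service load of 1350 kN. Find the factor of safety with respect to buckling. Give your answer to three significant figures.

Buckling occurs about the weak axis: I_min = h·b³/12 with b = 107 mm (the shorter side).
I_min = 302×107³/12 = 3.083×10^7 mm⁴
I = 3.083×10^7 mm⁴ = 3.083×10^-5 m⁴
Effective length L_e = K·L = 0.7 × 3.48 = 2.436 m
P_cr = π²EI / L_e² = π² × 105×10⁹ × 3.083×10^-5 / 2.436² = 5.384×10^6 N
Factor of safety n = P_cr / P = 5384.1 / 1350 = 3.99

n ≈ 3.99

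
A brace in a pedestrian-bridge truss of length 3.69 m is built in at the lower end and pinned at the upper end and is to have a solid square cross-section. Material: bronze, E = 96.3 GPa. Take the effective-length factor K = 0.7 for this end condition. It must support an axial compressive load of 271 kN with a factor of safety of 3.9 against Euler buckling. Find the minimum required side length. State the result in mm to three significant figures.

Required P_cr = n·P = 3.9 × 271 = 1057 kN
L_e = K·L = 0.7 × 3.69 = 2.583 m
Required I = P_cr·L_e²/(π²E) = 1.057×10^6 × 2.583² / (π² × 9.63×10^10) = 7.419×10^-6 m⁴
I_req = 7.419×10^6 mm⁴
Solid square: I = a⁴/12  ⇒  a = (12I)^(1/4) = (12×7.419×10^6)^(1/4) = 97.1 mm

a ≈ 97.1 mm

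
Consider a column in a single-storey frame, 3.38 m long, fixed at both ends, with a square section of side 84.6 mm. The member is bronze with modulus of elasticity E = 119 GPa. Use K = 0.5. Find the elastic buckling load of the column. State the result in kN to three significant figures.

P_cr ≈ 1760 kN

I = a⁴/12 = 84.6⁴/12 = 4.269×10^6 mm⁴
I = 4.269×10^6 mm⁴ = 4.269×10^-6 m⁴
Effective length L_e = K·L = 0.5 × 3.38 = 1.690 m
P_cr = π²EI / L_e² = π² × 119×10⁹ × 4.269×10^-6 / 1.690² = 1.755×10^6 N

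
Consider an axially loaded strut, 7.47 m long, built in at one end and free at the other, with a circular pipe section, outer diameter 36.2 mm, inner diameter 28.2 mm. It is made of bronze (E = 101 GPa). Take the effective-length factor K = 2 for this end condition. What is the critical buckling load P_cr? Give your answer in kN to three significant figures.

d_o = 36.2 mm, d_i = 28.2 mm
I = π(d_o⁴ − d_i⁴)/64 = π(36.2⁴ − 28.20⁴)/64 = 5.325×10^4 mm⁴
I = 5.325×10^4 mm⁴ = 5.325×10^-8 m⁴
Effective length L_e = K·L = 2 × 7.47 = 14.94 m
P_cr = π²EI / L_e² = π² × 101×10⁹ × 5.325×10^-8 / 14.94² = 237.8 N

P_cr ≈ 0.238 kN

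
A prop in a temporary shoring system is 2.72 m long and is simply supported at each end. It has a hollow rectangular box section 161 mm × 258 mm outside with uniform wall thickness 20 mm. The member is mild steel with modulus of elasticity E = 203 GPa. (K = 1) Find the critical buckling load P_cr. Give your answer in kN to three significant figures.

Inner dimensions: h_i = 258 − 2×20 = 218.0 mm, b_i = 161 − 2×20 = 121.0 mm
Weak-axis I_min = (h_o·b_o³ − h_i·b_i³)/12 with b_o = 161, b_i = 121.0 mm (shorter outer/inner sides).
I_min = (258×161³ − 218.0×121.0³)/12 = 5.754×10^7 mm⁴
I = 5.754×10^7 mm⁴ = 5.754×10^-5 m⁴
Effective length L_e = K·L = 1 × 2.72 = 2.720 m
P_cr = π²EI / L_e² = π² × 203×10⁹ × 5.754×10^-5 / 2.720² = 1.558×10^7 N

P_cr ≈ 15600 kN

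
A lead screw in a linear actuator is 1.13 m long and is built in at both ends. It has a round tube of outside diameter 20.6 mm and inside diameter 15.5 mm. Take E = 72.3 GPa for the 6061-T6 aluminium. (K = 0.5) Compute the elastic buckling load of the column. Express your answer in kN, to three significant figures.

P_cr ≈ 13.4 kN

d_o = 20.6 mm, d_i = 15.5 mm
I = π(d_o⁴ − d_i⁴)/64 = π(20.6⁴ − 15.50⁴)/64 = 6.006×10^3 mm⁴
I = 6.006×10^3 mm⁴ = 6.006×10^-9 m⁴
Effective length L_e = K·L = 0.5 × 1.13 = 0.5650 m
P_cr = π²EI / L_e² = π² × 72.3×10⁹ × 6.006×10^-9 / 0.5650² = 1.343×10^4 N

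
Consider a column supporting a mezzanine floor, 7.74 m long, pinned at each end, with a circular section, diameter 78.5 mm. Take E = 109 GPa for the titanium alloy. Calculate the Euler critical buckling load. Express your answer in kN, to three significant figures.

I = πd⁴/64 = π×78.5⁴/64 = 1.864×10^6 mm⁴
I = 1.864×10^6 mm⁴ = 1.864×10^-6 m⁴
Effective length L_e = K·L = 1 × 7.74 = 7.740 m
P_cr = π²EI / L_e² = π² × 109×10⁹ × 1.864×10^-6 / 7.740² = 3.347×10^4 N

P_cr ≈ 33.5 kN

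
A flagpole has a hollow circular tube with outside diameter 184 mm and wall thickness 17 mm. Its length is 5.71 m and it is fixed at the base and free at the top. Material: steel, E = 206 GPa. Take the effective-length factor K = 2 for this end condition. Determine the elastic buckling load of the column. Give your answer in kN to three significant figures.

Inner diameter d_i = 184 − 2×17 = 150.0 mm
I = π(d_o⁴ − d_i⁴)/64 = π(184⁴ − 150.0⁴)/64 = 3.141×10^7 mm⁴
I = 3.141×10^7 mm⁴ = 3.141×10^-5 m⁴
Effective length L_e = K·L = 2 × 5.71 = 11.42 m
P_cr = π²EI / L_e² = π² × 206×10⁹ × 3.141×10^-5 / 11.42² = 4.897×10^5 N

P_cr ≈ 490 kN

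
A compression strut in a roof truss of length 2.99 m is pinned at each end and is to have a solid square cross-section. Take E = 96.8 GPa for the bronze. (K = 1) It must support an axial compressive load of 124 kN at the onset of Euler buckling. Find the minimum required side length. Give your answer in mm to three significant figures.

L_e = K·L = 1 × 2.99 = 2.990 m
Required I = P_cr·L_e²/(π²E) = 1.240×10^5 × 2.990² / (π² × 9.68×10^10) = 1.160×10^-6 m⁴
I_req = 1.160×10^6 mm⁴
Solid square: I = a⁴/12  ⇒  a = (12I)^(1/4) = (12×1.160×10^6)^(1/4) = 61.1 mm

a ≈ 61.1 mm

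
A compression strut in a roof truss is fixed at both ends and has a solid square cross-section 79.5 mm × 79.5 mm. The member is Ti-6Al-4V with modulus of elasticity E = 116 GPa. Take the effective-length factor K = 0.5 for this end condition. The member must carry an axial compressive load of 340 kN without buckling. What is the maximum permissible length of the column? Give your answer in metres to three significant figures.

I = a⁴/12 = 79.5⁴/12 = 3.329×10^6 mm⁴
I = 3.329×10^-6 m⁴
At the buckling limit P_cr = P = 3.400×10^5 N
From P_cr = π²EI/(K·L)²:  L = (1/K)·√(π²EI/P_cr) = (1/0.5)·√(π²×1.16×10^11×3.329×10^-6/3.400×10^5)
L = 6.70 m

L_max ≈ 6.70 m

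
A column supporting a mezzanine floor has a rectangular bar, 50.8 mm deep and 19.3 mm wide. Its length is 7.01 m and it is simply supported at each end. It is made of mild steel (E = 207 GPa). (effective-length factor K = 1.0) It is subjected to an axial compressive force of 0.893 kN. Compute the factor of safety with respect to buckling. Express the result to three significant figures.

n ≈ 1.42

Buckling occurs about the weak axis: I_min = h·b³/12 with b = 19.3 mm (the shorter side).
I_min = 50.8×19.3³/12 = 3.043×10^4 mm⁴
I = 3.043×10^4 mm⁴ = 3.043×10^-8 m⁴
Effective length L_e = K·L = 1 × 7.01 = 7.010 m
P_cr = π²EI / L_e² = π² × 207×10⁹ × 3.043×10^-8 / 7.010² = 1.265×10^3 N
Factor of safety n = P_cr / P = 1.2653 / 0.893 = 1.42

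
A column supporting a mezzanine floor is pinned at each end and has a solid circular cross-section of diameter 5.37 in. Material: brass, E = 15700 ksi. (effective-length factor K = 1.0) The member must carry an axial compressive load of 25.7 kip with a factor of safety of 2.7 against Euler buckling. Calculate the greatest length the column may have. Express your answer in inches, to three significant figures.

I = πd⁴/64 = π×5.37⁴/64 = 40.82 in⁴
Required critical load P_cr = n·P = 2.7 × 25.7 = 69.39 kip = 6.939×10^4 lb
From P_cr = π²EI/(K·L)²:  L = (1/K)·√(π²EI/P_cr) = (1/1)·√(π²×1.57×10^7×40.82/6.939×10^4)
L = 302 in

L_max ≈ 302 in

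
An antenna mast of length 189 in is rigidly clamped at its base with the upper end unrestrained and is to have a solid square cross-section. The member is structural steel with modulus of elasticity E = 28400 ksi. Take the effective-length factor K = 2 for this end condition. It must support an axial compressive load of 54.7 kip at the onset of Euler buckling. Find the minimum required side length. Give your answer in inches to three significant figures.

L_e = K·L = 2 × 189 = 378.0 in
Required I = P_cr·L_e²/(π²E) = 5.470×10^4 × 378.0² / (π² × 2.84×10^7) = 27.88 in⁴
Solid square: I = a⁴/12  ⇒  a = (12I)^(1/4) = (12×27.88)^(1/4) = 4.28 in

a ≈ 4.28 in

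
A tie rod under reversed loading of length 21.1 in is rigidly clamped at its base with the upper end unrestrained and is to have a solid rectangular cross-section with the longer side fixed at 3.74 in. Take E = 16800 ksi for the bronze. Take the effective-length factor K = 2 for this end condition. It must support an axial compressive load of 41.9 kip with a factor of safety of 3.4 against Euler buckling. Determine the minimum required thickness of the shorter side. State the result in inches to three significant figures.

Required P_cr = n·P = 3.4 × 41.9 = 142.5 kip
L_e = K·L = 2 × 21.1 = 42.20 in
Required I = P_cr·L_e²/(π²E) = 1.425×10^5 × 42.20² / (π² × 1.68×10^7) = 1.530 in⁴
Rectangle, weak axis: I_min = h·b³/12 with h = 3.74 in fixed  ⇒  b = (12I/h)^(1/3) = 1.70 in

b ≈ 1.70 in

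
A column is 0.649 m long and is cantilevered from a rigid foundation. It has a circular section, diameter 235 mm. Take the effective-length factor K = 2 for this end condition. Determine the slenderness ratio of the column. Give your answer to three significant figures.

λ ≈ 22.1

I = πd⁴/64 = π×235⁴/64 = 1.497×10^8 mm⁴
A = 4.337×10^4 mm²;  r_min = √(I/A) = √(1.497×10^8/4.337×10^4) = 58.75 mm
L_e = K·L = 2 × 0.649 m = 1.298 m = 1298.0 mm
λ = L_e / r_min = 1298.0 / 58.75 = 22.1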